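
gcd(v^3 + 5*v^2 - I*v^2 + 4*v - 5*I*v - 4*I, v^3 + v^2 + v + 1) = v^2 + v*(1 - I) - I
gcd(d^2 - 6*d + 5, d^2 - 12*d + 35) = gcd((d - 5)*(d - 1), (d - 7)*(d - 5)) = d - 5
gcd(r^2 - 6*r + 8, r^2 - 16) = r - 4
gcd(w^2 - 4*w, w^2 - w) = w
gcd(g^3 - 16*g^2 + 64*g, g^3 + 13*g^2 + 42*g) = g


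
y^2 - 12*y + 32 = (y - 8)*(y - 4)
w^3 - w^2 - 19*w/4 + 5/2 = (w - 5/2)*(w - 1/2)*(w + 2)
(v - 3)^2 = v^2 - 6*v + 9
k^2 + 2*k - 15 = (k - 3)*(k + 5)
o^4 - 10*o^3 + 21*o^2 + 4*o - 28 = (o - 7)*(o - 2)^2*(o + 1)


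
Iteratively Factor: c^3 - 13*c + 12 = (c + 4)*(c^2 - 4*c + 3) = (c - 1)*(c + 4)*(c - 3)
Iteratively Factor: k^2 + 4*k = (k)*(k + 4)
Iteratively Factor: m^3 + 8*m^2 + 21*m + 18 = (m + 2)*(m^2 + 6*m + 9) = (m + 2)*(m + 3)*(m + 3)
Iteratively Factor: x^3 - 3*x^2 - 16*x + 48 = (x - 3)*(x^2 - 16) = (x - 3)*(x + 4)*(x - 4)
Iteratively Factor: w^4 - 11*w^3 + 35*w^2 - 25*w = (w - 1)*(w^3 - 10*w^2 + 25*w) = (w - 5)*(w - 1)*(w^2 - 5*w) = (w - 5)^2*(w - 1)*(w)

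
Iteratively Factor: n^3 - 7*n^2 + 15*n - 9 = (n - 1)*(n^2 - 6*n + 9) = (n - 3)*(n - 1)*(n - 3)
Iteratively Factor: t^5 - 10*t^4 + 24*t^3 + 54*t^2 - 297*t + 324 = (t - 3)*(t^4 - 7*t^3 + 3*t^2 + 63*t - 108) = (t - 3)^2*(t^3 - 4*t^2 - 9*t + 36) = (t - 4)*(t - 3)^2*(t^2 - 9) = (t - 4)*(t - 3)^2*(t + 3)*(t - 3)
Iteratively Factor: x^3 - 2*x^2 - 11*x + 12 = (x + 3)*(x^2 - 5*x + 4) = (x - 1)*(x + 3)*(x - 4)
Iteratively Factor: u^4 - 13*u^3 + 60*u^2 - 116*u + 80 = (u - 2)*(u^3 - 11*u^2 + 38*u - 40) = (u - 2)^2*(u^2 - 9*u + 20) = (u - 5)*(u - 2)^2*(u - 4)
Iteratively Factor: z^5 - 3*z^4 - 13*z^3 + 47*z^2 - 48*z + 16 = (z - 1)*(z^4 - 2*z^3 - 15*z^2 + 32*z - 16) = (z - 1)*(z + 4)*(z^3 - 6*z^2 + 9*z - 4) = (z - 1)^2*(z + 4)*(z^2 - 5*z + 4) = (z - 4)*(z - 1)^2*(z + 4)*(z - 1)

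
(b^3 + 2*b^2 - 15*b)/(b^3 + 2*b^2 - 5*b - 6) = b*(b^2 + 2*b - 15)/(b^3 + 2*b^2 - 5*b - 6)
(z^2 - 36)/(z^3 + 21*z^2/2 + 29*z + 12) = 2*(z - 6)/(2*z^2 + 9*z + 4)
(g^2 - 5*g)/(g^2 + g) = (g - 5)/(g + 1)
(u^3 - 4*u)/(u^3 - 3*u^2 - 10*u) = (u - 2)/(u - 5)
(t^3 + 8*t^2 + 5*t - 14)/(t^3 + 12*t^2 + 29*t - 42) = (t + 2)/(t + 6)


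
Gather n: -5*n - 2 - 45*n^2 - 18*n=-45*n^2 - 23*n - 2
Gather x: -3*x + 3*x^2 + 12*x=3*x^2 + 9*x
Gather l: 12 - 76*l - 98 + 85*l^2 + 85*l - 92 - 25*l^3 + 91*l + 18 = -25*l^3 + 85*l^2 + 100*l - 160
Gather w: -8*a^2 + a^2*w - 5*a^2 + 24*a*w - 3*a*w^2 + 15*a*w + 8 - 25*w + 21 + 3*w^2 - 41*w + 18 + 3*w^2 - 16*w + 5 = -13*a^2 + w^2*(6 - 3*a) + w*(a^2 + 39*a - 82) + 52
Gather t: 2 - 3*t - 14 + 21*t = 18*t - 12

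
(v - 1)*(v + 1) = v^2 - 1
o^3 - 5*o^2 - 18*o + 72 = (o - 6)*(o - 3)*(o + 4)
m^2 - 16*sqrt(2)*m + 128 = (m - 8*sqrt(2))^2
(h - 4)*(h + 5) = h^2 + h - 20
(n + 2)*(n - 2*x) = n^2 - 2*n*x + 2*n - 4*x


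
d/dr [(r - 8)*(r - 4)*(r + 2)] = 3*r^2 - 20*r + 8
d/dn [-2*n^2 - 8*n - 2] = -4*n - 8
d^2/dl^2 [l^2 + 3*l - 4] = 2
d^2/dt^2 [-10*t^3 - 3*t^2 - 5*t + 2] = -60*t - 6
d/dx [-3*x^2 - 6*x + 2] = -6*x - 6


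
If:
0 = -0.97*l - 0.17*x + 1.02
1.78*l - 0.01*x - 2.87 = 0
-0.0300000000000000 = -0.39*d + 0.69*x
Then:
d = -5.41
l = 1.59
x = -3.10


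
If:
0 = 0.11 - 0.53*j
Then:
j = 0.21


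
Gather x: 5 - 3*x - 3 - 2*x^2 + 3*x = 2 - 2*x^2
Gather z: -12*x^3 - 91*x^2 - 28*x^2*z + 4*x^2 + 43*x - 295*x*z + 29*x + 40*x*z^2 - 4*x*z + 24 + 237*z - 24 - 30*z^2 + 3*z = -12*x^3 - 87*x^2 + 72*x + z^2*(40*x - 30) + z*(-28*x^2 - 299*x + 240)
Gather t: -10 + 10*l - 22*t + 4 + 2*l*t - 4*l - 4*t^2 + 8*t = 6*l - 4*t^2 + t*(2*l - 14) - 6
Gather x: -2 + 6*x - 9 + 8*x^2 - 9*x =8*x^2 - 3*x - 11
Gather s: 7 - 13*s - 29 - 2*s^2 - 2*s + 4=-2*s^2 - 15*s - 18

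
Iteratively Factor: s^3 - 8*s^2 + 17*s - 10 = (s - 1)*(s^2 - 7*s + 10) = (s - 2)*(s - 1)*(s - 5)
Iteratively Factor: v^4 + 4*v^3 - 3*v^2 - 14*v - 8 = (v + 1)*(v^3 + 3*v^2 - 6*v - 8) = (v + 1)*(v + 4)*(v^2 - v - 2) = (v - 2)*(v + 1)*(v + 4)*(v + 1)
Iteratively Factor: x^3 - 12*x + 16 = (x + 4)*(x^2 - 4*x + 4) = (x - 2)*(x + 4)*(x - 2)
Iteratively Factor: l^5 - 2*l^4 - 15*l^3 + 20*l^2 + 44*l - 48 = (l + 2)*(l^4 - 4*l^3 - 7*l^2 + 34*l - 24) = (l - 1)*(l + 2)*(l^3 - 3*l^2 - 10*l + 24) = (l - 2)*(l - 1)*(l + 2)*(l^2 - l - 12) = (l - 2)*(l - 1)*(l + 2)*(l + 3)*(l - 4)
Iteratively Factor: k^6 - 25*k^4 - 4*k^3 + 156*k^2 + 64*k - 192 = (k + 2)*(k^5 - 2*k^4 - 21*k^3 + 38*k^2 + 80*k - 96) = (k + 2)^2*(k^4 - 4*k^3 - 13*k^2 + 64*k - 48) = (k + 2)^2*(k + 4)*(k^3 - 8*k^2 + 19*k - 12) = (k - 3)*(k + 2)^2*(k + 4)*(k^2 - 5*k + 4) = (k - 4)*(k - 3)*(k + 2)^2*(k + 4)*(k - 1)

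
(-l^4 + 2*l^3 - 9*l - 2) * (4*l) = -4*l^5 + 8*l^4 - 36*l^2 - 8*l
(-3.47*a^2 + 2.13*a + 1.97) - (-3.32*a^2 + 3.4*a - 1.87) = -0.15*a^2 - 1.27*a + 3.84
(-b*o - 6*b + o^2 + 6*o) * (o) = -b*o^2 - 6*b*o + o^3 + 6*o^2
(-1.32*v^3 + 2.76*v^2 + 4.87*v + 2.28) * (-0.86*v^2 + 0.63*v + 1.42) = 1.1352*v^5 - 3.2052*v^4 - 4.3238*v^3 + 5.0265*v^2 + 8.3518*v + 3.2376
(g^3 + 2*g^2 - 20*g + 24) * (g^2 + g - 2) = g^5 + 3*g^4 - 20*g^3 + 64*g - 48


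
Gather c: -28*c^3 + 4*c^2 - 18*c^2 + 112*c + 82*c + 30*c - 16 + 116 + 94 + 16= -28*c^3 - 14*c^2 + 224*c + 210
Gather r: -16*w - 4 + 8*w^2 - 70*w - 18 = 8*w^2 - 86*w - 22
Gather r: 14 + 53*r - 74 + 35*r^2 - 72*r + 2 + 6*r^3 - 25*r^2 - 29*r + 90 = 6*r^3 + 10*r^2 - 48*r + 32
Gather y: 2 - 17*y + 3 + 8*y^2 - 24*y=8*y^2 - 41*y + 5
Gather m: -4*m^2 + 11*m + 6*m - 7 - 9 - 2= -4*m^2 + 17*m - 18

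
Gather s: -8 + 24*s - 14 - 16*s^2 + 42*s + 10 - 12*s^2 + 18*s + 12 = -28*s^2 + 84*s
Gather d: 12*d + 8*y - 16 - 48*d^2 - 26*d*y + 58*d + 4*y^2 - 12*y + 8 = -48*d^2 + d*(70 - 26*y) + 4*y^2 - 4*y - 8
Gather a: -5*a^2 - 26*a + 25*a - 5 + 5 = -5*a^2 - a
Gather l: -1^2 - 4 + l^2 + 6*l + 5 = l^2 + 6*l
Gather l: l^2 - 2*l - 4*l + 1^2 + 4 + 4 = l^2 - 6*l + 9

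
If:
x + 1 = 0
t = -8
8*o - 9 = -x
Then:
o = 5/4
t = -8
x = -1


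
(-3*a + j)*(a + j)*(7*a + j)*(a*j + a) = -21*a^4*j - 21*a^4 - 17*a^3*j^2 - 17*a^3*j + 5*a^2*j^3 + 5*a^2*j^2 + a*j^4 + a*j^3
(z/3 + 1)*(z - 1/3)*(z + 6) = z^3/3 + 26*z^2/9 + 5*z - 2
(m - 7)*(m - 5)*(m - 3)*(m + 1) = m^4 - 14*m^3 + 56*m^2 - 34*m - 105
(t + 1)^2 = t^2 + 2*t + 1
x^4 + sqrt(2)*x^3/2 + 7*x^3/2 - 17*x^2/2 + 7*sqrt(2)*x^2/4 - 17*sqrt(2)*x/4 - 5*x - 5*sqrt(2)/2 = (x - 2)*(x + 1/2)*(x + 5)*(x + sqrt(2)/2)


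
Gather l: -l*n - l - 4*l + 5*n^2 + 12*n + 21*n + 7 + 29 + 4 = l*(-n - 5) + 5*n^2 + 33*n + 40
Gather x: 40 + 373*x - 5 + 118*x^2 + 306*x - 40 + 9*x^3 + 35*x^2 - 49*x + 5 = 9*x^3 + 153*x^2 + 630*x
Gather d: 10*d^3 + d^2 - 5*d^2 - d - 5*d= 10*d^3 - 4*d^2 - 6*d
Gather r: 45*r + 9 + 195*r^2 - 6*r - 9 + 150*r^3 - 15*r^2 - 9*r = 150*r^3 + 180*r^2 + 30*r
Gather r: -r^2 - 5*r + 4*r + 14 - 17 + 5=-r^2 - r + 2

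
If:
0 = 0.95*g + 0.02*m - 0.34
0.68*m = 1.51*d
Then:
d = 0.450331125827815*m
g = 0.357894736842105 - 0.0210526315789474*m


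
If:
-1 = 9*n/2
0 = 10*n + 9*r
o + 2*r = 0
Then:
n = -2/9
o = -40/81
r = 20/81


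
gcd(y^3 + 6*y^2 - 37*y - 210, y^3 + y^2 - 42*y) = y^2 + y - 42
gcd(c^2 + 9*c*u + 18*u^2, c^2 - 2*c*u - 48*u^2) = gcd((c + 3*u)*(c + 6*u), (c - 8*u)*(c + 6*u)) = c + 6*u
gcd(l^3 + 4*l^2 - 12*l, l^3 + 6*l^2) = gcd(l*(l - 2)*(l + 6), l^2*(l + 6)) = l^2 + 6*l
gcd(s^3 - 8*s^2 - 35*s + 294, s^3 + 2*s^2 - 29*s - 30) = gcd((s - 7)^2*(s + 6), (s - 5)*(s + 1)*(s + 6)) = s + 6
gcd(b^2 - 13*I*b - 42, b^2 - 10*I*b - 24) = b - 6*I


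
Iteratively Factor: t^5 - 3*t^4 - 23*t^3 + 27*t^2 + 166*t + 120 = (t - 4)*(t^4 + t^3 - 19*t^2 - 49*t - 30) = (t - 5)*(t - 4)*(t^3 + 6*t^2 + 11*t + 6) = (t - 5)*(t - 4)*(t + 2)*(t^2 + 4*t + 3) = (t - 5)*(t - 4)*(t + 2)*(t + 3)*(t + 1)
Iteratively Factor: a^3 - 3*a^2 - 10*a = (a - 5)*(a^2 + 2*a) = (a - 5)*(a + 2)*(a)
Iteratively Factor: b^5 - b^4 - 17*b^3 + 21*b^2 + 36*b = (b - 3)*(b^4 + 2*b^3 - 11*b^2 - 12*b) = b*(b - 3)*(b^3 + 2*b^2 - 11*b - 12) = b*(b - 3)*(b + 1)*(b^2 + b - 12) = b*(b - 3)^2*(b + 1)*(b + 4)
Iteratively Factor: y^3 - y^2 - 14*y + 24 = (y - 2)*(y^2 + y - 12) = (y - 2)*(y + 4)*(y - 3)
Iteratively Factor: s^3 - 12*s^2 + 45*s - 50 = (s - 2)*(s^2 - 10*s + 25) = (s - 5)*(s - 2)*(s - 5)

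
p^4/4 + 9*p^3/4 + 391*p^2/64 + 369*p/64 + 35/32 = (p/4 + 1/2)*(p + 1/4)*(p + 7/4)*(p + 5)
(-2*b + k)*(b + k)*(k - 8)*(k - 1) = -2*b^2*k^2 + 18*b^2*k - 16*b^2 - b*k^3 + 9*b*k^2 - 8*b*k + k^4 - 9*k^3 + 8*k^2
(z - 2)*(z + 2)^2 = z^3 + 2*z^2 - 4*z - 8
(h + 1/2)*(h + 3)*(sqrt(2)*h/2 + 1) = sqrt(2)*h^3/2 + h^2 + 7*sqrt(2)*h^2/4 + 3*sqrt(2)*h/4 + 7*h/2 + 3/2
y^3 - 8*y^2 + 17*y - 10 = (y - 5)*(y - 2)*(y - 1)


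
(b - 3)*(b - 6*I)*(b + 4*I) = b^3 - 3*b^2 - 2*I*b^2 + 24*b + 6*I*b - 72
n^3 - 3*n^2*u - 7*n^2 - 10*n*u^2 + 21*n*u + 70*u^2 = (n - 7)*(n - 5*u)*(n + 2*u)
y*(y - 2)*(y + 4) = y^3 + 2*y^2 - 8*y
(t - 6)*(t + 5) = t^2 - t - 30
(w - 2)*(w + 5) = w^2 + 3*w - 10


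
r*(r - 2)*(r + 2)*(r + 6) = r^4 + 6*r^3 - 4*r^2 - 24*r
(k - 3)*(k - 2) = k^2 - 5*k + 6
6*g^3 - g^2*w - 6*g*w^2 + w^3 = (-6*g + w)*(-g + w)*(g + w)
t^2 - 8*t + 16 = (t - 4)^2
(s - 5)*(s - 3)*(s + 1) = s^3 - 7*s^2 + 7*s + 15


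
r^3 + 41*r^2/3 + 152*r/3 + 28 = (r + 2/3)*(r + 6)*(r + 7)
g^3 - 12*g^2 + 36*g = g*(g - 6)^2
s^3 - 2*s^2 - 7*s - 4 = (s - 4)*(s + 1)^2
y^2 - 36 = (y - 6)*(y + 6)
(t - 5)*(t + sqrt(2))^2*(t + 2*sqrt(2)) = t^4 - 5*t^3 + 4*sqrt(2)*t^3 - 20*sqrt(2)*t^2 + 10*t^2 - 50*t + 4*sqrt(2)*t - 20*sqrt(2)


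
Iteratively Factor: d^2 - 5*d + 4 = (d - 4)*(d - 1)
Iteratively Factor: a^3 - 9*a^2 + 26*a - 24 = (a - 2)*(a^2 - 7*a + 12) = (a - 3)*(a - 2)*(a - 4)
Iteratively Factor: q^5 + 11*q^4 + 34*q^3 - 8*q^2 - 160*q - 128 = (q + 1)*(q^4 + 10*q^3 + 24*q^2 - 32*q - 128) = (q + 1)*(q + 4)*(q^3 + 6*q^2 - 32) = (q + 1)*(q + 4)^2*(q^2 + 2*q - 8) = (q - 2)*(q + 1)*(q + 4)^2*(q + 4)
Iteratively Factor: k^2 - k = (k - 1)*(k)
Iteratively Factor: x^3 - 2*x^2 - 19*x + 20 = (x + 4)*(x^2 - 6*x + 5) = (x - 1)*(x + 4)*(x - 5)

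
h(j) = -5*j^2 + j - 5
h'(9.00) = -89.00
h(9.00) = -401.00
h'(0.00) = 1.00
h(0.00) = -5.00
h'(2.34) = -22.40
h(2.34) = -30.04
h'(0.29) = -1.90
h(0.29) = -5.13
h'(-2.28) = 23.80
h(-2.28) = -33.27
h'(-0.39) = 4.90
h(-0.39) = -6.15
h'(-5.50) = 56.00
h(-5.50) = -161.75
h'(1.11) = -10.10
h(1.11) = -10.05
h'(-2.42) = 25.20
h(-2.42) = -36.70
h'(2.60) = -25.00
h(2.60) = -36.20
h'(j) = 1 - 10*j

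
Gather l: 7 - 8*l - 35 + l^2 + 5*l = l^2 - 3*l - 28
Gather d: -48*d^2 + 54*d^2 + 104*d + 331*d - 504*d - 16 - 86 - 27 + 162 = 6*d^2 - 69*d + 33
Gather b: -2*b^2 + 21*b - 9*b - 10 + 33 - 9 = -2*b^2 + 12*b + 14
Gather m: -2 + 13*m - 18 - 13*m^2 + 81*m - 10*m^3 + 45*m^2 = -10*m^3 + 32*m^2 + 94*m - 20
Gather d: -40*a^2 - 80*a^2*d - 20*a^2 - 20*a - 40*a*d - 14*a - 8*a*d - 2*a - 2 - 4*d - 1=-60*a^2 - 36*a + d*(-80*a^2 - 48*a - 4) - 3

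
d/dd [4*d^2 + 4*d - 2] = 8*d + 4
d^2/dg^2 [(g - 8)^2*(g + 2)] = 6*g - 28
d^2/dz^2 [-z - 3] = 0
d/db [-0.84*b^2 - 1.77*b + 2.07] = -1.68*b - 1.77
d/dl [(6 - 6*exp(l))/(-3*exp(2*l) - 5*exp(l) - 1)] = 18*(-exp(2*l) + 2*exp(l) + 2)*exp(l)/(9*exp(4*l) + 30*exp(3*l) + 31*exp(2*l) + 10*exp(l) + 1)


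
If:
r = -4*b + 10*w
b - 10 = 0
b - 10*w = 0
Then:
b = 10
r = -30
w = 1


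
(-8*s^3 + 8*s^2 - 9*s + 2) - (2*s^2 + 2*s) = -8*s^3 + 6*s^2 - 11*s + 2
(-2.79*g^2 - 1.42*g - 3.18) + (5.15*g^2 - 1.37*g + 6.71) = 2.36*g^2 - 2.79*g + 3.53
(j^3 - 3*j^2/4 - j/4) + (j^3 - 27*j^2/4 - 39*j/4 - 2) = 2*j^3 - 15*j^2/2 - 10*j - 2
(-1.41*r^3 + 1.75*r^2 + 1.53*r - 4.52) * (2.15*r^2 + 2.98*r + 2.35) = -3.0315*r^5 - 0.4393*r^4 + 5.191*r^3 - 1.0461*r^2 - 9.8741*r - 10.622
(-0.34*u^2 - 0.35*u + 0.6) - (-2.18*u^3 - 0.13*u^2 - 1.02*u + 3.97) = 2.18*u^3 - 0.21*u^2 + 0.67*u - 3.37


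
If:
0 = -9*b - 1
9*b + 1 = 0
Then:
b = -1/9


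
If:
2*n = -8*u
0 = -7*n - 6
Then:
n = -6/7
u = 3/14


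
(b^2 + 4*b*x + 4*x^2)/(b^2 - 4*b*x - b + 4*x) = (b^2 + 4*b*x + 4*x^2)/(b^2 - 4*b*x - b + 4*x)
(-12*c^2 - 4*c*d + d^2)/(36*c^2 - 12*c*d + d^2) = (-2*c - d)/(6*c - d)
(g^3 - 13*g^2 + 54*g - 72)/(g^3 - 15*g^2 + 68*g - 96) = (g - 6)/(g - 8)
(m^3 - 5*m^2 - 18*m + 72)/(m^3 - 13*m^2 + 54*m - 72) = (m + 4)/(m - 4)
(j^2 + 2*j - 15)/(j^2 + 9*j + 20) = (j - 3)/(j + 4)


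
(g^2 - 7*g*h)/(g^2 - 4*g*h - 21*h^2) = g/(g + 3*h)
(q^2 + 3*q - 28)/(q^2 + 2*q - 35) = (q - 4)/(q - 5)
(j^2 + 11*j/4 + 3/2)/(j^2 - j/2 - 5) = (4*j + 3)/(2*(2*j - 5))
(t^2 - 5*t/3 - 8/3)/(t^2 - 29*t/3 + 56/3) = (t + 1)/(t - 7)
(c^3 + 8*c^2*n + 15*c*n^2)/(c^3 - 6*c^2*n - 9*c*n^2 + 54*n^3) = c*(c + 5*n)/(c^2 - 9*c*n + 18*n^2)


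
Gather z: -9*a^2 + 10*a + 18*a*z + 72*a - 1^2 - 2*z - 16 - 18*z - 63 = -9*a^2 + 82*a + z*(18*a - 20) - 80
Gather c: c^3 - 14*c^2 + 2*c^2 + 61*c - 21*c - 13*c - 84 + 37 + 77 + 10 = c^3 - 12*c^2 + 27*c + 40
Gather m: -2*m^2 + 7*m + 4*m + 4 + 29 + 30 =-2*m^2 + 11*m + 63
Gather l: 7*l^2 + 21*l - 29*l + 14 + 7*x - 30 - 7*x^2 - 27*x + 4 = 7*l^2 - 8*l - 7*x^2 - 20*x - 12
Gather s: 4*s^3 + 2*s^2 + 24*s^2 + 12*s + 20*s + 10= 4*s^3 + 26*s^2 + 32*s + 10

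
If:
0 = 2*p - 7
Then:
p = 7/2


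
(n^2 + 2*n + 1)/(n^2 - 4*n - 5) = (n + 1)/(n - 5)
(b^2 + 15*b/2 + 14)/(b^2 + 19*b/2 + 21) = (b + 4)/(b + 6)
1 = 1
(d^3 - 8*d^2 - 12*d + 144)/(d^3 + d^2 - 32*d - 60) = (d^2 - 2*d - 24)/(d^2 + 7*d + 10)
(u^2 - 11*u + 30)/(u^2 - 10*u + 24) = (u - 5)/(u - 4)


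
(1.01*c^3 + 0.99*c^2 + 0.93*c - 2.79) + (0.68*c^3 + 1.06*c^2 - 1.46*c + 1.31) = 1.69*c^3 + 2.05*c^2 - 0.53*c - 1.48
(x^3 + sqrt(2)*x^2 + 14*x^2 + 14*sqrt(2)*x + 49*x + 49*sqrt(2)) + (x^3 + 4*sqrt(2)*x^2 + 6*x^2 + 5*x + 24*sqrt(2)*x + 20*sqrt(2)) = 2*x^3 + 5*sqrt(2)*x^2 + 20*x^2 + 38*sqrt(2)*x + 54*x + 69*sqrt(2)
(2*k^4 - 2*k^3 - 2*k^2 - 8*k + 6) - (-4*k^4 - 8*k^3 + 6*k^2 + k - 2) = 6*k^4 + 6*k^3 - 8*k^2 - 9*k + 8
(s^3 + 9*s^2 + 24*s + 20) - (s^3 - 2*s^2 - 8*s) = 11*s^2 + 32*s + 20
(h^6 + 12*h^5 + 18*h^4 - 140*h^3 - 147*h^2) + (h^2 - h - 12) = h^6 + 12*h^5 + 18*h^4 - 140*h^3 - 146*h^2 - h - 12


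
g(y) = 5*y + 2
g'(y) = 5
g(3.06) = 17.30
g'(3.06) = 5.00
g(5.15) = 27.75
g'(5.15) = 5.00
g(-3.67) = -16.35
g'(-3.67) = 5.00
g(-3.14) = -13.70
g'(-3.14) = 5.00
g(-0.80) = -2.00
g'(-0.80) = 5.00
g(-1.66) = -6.30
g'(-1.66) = 5.00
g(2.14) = 12.70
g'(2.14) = 5.00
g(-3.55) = -15.75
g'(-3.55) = 5.00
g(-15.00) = -73.00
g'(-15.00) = 5.00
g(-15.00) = -73.00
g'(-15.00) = 5.00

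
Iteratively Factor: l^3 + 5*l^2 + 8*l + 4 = (l + 2)*(l^2 + 3*l + 2) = (l + 1)*(l + 2)*(l + 2)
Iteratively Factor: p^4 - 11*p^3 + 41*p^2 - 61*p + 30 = (p - 1)*(p^3 - 10*p^2 + 31*p - 30) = (p - 5)*(p - 1)*(p^2 - 5*p + 6) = (p - 5)*(p - 3)*(p - 1)*(p - 2)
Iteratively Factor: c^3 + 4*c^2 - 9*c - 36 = (c - 3)*(c^2 + 7*c + 12) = (c - 3)*(c + 4)*(c + 3)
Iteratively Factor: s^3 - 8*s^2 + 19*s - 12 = (s - 3)*(s^2 - 5*s + 4) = (s - 4)*(s - 3)*(s - 1)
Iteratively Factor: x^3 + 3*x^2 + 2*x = (x)*(x^2 + 3*x + 2) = x*(x + 1)*(x + 2)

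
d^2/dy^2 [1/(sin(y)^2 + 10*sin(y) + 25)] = 2*(5*sin(y) + cos(2*y) + 2)/(sin(y) + 5)^4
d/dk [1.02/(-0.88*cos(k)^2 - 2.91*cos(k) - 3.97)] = -(1.7952*cos(k) + 2.9682)*sin(k)/(0.88*cos(k)^2 + 2.91*cos(k) + 3.97)^2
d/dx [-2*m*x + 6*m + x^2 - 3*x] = -2*m + 2*x - 3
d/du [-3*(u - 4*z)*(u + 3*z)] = -6*u + 3*z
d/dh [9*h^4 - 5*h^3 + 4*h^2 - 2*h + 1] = 36*h^3 - 15*h^2 + 8*h - 2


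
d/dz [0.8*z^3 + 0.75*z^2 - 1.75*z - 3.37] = 2.4*z^2 + 1.5*z - 1.75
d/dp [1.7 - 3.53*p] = -3.53000000000000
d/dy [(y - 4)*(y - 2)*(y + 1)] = 3*y^2 - 10*y + 2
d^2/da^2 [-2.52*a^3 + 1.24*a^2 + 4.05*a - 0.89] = 2.48 - 15.12*a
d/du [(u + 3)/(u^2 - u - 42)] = (u^2 - u - (u + 3)*(2*u - 1) - 42)/(-u^2 + u + 42)^2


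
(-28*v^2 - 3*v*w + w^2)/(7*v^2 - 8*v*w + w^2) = (-4*v - w)/(v - w)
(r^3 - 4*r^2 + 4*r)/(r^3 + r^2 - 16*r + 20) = r/(r + 5)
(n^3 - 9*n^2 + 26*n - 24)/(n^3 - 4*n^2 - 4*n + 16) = (n - 3)/(n + 2)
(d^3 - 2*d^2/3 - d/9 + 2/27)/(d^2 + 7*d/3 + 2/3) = (d^2 - d + 2/9)/(d + 2)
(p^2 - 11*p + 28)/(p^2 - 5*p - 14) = (p - 4)/(p + 2)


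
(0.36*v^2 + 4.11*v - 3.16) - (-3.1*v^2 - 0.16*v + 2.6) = 3.46*v^2 + 4.27*v - 5.76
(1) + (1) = 2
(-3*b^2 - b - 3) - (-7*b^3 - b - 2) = 7*b^3 - 3*b^2 - 1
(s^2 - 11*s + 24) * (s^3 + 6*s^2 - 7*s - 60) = s^5 - 5*s^4 - 49*s^3 + 161*s^2 + 492*s - 1440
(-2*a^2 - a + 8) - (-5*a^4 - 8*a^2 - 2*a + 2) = 5*a^4 + 6*a^2 + a + 6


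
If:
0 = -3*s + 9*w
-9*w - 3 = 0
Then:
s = -1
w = -1/3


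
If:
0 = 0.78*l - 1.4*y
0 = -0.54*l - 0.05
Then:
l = -0.09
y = -0.05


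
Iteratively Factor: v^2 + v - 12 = (v - 3)*(v + 4)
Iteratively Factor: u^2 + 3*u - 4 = (u - 1)*(u + 4)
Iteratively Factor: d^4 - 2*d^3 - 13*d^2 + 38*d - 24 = (d - 1)*(d^3 - d^2 - 14*d + 24) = (d - 3)*(d - 1)*(d^2 + 2*d - 8) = (d - 3)*(d - 2)*(d - 1)*(d + 4)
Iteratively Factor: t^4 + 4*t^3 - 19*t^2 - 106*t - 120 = (t + 3)*(t^3 + t^2 - 22*t - 40) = (t + 3)*(t + 4)*(t^2 - 3*t - 10) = (t - 5)*(t + 3)*(t + 4)*(t + 2)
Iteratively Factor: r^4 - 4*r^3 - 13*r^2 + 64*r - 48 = (r + 4)*(r^3 - 8*r^2 + 19*r - 12) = (r - 1)*(r + 4)*(r^2 - 7*r + 12) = (r - 3)*(r - 1)*(r + 4)*(r - 4)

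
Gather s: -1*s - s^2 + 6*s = -s^2 + 5*s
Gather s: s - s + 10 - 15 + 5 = 0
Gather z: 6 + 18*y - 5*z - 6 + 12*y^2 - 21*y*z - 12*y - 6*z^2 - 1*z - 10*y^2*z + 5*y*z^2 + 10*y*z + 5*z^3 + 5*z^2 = 12*y^2 + 6*y + 5*z^3 + z^2*(5*y - 1) + z*(-10*y^2 - 11*y - 6)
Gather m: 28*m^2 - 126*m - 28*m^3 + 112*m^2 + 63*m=-28*m^3 + 140*m^2 - 63*m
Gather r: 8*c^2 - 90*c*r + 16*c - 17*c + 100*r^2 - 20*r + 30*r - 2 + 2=8*c^2 - c + 100*r^2 + r*(10 - 90*c)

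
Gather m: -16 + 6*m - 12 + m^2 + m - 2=m^2 + 7*m - 30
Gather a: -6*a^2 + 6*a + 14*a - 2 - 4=-6*a^2 + 20*a - 6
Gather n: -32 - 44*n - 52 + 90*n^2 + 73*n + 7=90*n^2 + 29*n - 77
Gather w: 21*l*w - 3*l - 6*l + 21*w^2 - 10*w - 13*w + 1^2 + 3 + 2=-9*l + 21*w^2 + w*(21*l - 23) + 6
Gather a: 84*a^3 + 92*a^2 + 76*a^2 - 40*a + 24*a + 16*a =84*a^3 + 168*a^2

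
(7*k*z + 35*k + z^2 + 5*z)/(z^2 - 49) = (7*k*z + 35*k + z^2 + 5*z)/(z^2 - 49)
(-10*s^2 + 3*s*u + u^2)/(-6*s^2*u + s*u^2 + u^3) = (5*s + u)/(u*(3*s + u))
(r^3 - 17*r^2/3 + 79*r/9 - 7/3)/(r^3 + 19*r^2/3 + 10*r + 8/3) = (9*r^3 - 51*r^2 + 79*r - 21)/(3*(3*r^3 + 19*r^2 + 30*r + 8))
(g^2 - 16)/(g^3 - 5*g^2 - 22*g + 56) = (g - 4)/(g^2 - 9*g + 14)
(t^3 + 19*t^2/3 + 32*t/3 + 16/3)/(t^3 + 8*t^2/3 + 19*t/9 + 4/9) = 3*(t + 4)/(3*t + 1)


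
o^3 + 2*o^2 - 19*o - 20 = (o - 4)*(o + 1)*(o + 5)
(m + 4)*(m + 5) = m^2 + 9*m + 20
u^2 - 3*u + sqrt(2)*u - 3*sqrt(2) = (u - 3)*(u + sqrt(2))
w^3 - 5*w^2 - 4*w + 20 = (w - 5)*(w - 2)*(w + 2)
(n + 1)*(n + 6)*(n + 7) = n^3 + 14*n^2 + 55*n + 42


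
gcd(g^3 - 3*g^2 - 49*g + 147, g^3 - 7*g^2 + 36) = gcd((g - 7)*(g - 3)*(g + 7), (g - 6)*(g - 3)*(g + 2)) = g - 3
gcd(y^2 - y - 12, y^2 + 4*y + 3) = y + 3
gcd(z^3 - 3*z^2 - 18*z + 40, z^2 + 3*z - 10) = z - 2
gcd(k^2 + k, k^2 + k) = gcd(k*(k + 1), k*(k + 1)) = k^2 + k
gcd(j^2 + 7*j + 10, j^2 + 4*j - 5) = j + 5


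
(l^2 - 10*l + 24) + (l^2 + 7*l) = 2*l^2 - 3*l + 24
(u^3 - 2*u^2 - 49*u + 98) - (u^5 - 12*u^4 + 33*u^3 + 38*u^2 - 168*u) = -u^5 + 12*u^4 - 32*u^3 - 40*u^2 + 119*u + 98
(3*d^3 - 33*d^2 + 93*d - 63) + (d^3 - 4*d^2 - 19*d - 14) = 4*d^3 - 37*d^2 + 74*d - 77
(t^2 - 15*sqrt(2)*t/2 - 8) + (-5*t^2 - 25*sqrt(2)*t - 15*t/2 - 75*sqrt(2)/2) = -4*t^2 - 65*sqrt(2)*t/2 - 15*t/2 - 75*sqrt(2)/2 - 8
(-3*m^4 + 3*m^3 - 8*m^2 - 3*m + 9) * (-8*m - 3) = 24*m^5 - 15*m^4 + 55*m^3 + 48*m^2 - 63*m - 27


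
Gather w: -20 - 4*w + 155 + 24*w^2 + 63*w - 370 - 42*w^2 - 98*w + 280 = -18*w^2 - 39*w + 45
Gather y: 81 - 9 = 72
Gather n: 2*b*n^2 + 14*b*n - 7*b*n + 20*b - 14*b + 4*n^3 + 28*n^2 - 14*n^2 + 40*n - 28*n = 6*b + 4*n^3 + n^2*(2*b + 14) + n*(7*b + 12)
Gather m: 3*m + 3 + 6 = 3*m + 9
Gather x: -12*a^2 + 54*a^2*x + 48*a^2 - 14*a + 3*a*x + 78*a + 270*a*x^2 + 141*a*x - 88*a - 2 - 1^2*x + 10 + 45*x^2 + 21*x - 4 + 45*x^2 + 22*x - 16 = 36*a^2 - 24*a + x^2*(270*a + 90) + x*(54*a^2 + 144*a + 42) - 12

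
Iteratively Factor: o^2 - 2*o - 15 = (o + 3)*(o - 5)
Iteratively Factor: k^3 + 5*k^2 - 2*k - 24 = (k + 4)*(k^2 + k - 6) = (k + 3)*(k + 4)*(k - 2)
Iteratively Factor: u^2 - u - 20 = (u - 5)*(u + 4)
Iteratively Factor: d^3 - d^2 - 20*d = (d + 4)*(d^2 - 5*d) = d*(d + 4)*(d - 5)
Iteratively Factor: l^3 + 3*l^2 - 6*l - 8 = (l + 4)*(l^2 - l - 2) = (l - 2)*(l + 4)*(l + 1)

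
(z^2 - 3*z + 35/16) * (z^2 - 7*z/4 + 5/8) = z^4 - 19*z^3/4 + 129*z^2/16 - 365*z/64 + 175/128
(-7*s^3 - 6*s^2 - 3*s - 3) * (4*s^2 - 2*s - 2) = -28*s^5 - 10*s^4 + 14*s^3 + 6*s^2 + 12*s + 6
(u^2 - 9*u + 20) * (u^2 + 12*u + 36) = u^4 + 3*u^3 - 52*u^2 - 84*u + 720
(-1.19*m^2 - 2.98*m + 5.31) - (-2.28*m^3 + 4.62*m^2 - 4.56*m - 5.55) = 2.28*m^3 - 5.81*m^2 + 1.58*m + 10.86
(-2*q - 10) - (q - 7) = -3*q - 3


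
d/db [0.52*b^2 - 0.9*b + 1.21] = 1.04*b - 0.9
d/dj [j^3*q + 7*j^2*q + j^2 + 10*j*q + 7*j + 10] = 3*j^2*q + 14*j*q + 2*j + 10*q + 7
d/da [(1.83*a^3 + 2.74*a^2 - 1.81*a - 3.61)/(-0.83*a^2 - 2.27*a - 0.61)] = (-1.5189*a^4 - 8.3082*a^3 - 11.071*a^2 - 9.3354*a - 7.0906)/(0.6889*a^4 + 3.7682*a^3 + 6.1655*a^2 + 2.7694*a + 0.3721)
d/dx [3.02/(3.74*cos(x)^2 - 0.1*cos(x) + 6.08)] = (22.5896*cos(x) - 0.302)*sin(x)/(3.74*cos(x)^2 - 0.1*cos(x) + 6.08)^2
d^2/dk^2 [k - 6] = 0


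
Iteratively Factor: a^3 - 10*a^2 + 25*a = (a - 5)*(a^2 - 5*a) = a*(a - 5)*(a - 5)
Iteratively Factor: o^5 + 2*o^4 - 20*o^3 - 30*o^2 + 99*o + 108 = (o + 1)*(o^4 + o^3 - 21*o^2 - 9*o + 108) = (o + 1)*(o + 3)*(o^3 - 2*o^2 - 15*o + 36) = (o - 3)*(o + 1)*(o + 3)*(o^2 + o - 12) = (o - 3)*(o + 1)*(o + 3)*(o + 4)*(o - 3)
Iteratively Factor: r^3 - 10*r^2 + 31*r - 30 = (r - 2)*(r^2 - 8*r + 15) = (r - 5)*(r - 2)*(r - 3)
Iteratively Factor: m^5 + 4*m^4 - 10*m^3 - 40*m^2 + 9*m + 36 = (m + 1)*(m^4 + 3*m^3 - 13*m^2 - 27*m + 36) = (m - 1)*(m + 1)*(m^3 + 4*m^2 - 9*m - 36) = (m - 1)*(m + 1)*(m + 3)*(m^2 + m - 12) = (m - 1)*(m + 1)*(m + 3)*(m + 4)*(m - 3)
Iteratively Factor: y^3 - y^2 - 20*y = (y)*(y^2 - y - 20) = y*(y + 4)*(y - 5)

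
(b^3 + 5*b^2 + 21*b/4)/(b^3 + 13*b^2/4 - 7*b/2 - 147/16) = 4*b/(4*b - 7)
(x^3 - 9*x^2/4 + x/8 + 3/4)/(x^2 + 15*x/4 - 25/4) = (8*x^3 - 18*x^2 + x + 6)/(2*(4*x^2 + 15*x - 25))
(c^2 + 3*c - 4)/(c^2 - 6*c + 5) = (c + 4)/(c - 5)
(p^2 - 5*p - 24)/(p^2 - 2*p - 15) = (p - 8)/(p - 5)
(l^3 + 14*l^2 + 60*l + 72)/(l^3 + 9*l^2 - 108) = (l + 2)/(l - 3)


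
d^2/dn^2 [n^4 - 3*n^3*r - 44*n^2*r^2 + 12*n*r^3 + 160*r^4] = 12*n^2 - 18*n*r - 88*r^2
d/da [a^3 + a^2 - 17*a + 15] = 3*a^2 + 2*a - 17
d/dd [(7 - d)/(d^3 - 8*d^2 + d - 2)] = (-d^3 + 8*d^2 - d + (d - 7)*(3*d^2 - 16*d + 1) + 2)/(d^3 - 8*d^2 + d - 2)^2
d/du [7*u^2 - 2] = 14*u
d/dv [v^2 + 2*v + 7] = 2*v + 2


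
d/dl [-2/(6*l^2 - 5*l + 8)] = 2*(12*l - 5)/(6*l^2 - 5*l + 8)^2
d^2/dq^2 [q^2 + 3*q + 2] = 2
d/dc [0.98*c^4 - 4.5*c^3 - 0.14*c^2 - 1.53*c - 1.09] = 3.92*c^3 - 13.5*c^2 - 0.28*c - 1.53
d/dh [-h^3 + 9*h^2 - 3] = 3*h*(6 - h)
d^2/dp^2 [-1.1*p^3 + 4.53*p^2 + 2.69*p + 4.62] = 9.06 - 6.6*p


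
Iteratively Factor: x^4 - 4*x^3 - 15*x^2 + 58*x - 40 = (x - 5)*(x^3 + x^2 - 10*x + 8) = (x - 5)*(x - 2)*(x^2 + 3*x - 4) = (x - 5)*(x - 2)*(x + 4)*(x - 1)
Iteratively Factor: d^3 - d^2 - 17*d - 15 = (d - 5)*(d^2 + 4*d + 3) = (d - 5)*(d + 1)*(d + 3)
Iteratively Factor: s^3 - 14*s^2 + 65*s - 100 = (s - 5)*(s^2 - 9*s + 20) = (s - 5)*(s - 4)*(s - 5)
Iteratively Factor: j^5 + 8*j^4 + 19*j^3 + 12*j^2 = (j + 1)*(j^4 + 7*j^3 + 12*j^2) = (j + 1)*(j + 4)*(j^3 + 3*j^2) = j*(j + 1)*(j + 4)*(j^2 + 3*j) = j*(j + 1)*(j + 3)*(j + 4)*(j)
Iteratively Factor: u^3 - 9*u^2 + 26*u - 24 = (u - 2)*(u^2 - 7*u + 12) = (u - 3)*(u - 2)*(u - 4)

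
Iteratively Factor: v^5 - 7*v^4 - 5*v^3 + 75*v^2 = (v)*(v^4 - 7*v^3 - 5*v^2 + 75*v) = v*(v - 5)*(v^3 - 2*v^2 - 15*v) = v^2*(v - 5)*(v^2 - 2*v - 15) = v^2*(v - 5)^2*(v + 3)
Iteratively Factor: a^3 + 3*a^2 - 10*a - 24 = (a - 3)*(a^2 + 6*a + 8) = (a - 3)*(a + 4)*(a + 2)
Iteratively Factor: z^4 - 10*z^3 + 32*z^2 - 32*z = (z - 2)*(z^3 - 8*z^2 + 16*z) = (z - 4)*(z - 2)*(z^2 - 4*z) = (z - 4)^2*(z - 2)*(z)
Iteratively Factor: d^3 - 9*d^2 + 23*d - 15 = (d - 3)*(d^2 - 6*d + 5) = (d - 5)*(d - 3)*(d - 1)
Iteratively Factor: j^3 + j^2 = (j)*(j^2 + j) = j^2*(j + 1)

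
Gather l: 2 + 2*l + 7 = 2*l + 9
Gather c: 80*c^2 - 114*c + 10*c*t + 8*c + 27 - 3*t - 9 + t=80*c^2 + c*(10*t - 106) - 2*t + 18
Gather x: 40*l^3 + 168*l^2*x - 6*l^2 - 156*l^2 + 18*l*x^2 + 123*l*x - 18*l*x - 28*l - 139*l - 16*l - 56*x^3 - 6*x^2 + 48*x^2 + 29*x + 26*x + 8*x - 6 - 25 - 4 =40*l^3 - 162*l^2 - 183*l - 56*x^3 + x^2*(18*l + 42) + x*(168*l^2 + 105*l + 63) - 35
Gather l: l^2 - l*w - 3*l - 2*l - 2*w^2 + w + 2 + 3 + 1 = l^2 + l*(-w - 5) - 2*w^2 + w + 6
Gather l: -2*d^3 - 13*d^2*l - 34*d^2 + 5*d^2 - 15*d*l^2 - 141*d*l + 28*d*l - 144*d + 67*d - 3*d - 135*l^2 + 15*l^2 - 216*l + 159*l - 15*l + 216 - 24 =-2*d^3 - 29*d^2 - 80*d + l^2*(-15*d - 120) + l*(-13*d^2 - 113*d - 72) + 192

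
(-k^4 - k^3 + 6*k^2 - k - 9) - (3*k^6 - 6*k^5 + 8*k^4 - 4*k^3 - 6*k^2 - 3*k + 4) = -3*k^6 + 6*k^5 - 9*k^4 + 3*k^3 + 12*k^2 + 2*k - 13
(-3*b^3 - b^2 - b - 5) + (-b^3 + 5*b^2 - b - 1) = -4*b^3 + 4*b^2 - 2*b - 6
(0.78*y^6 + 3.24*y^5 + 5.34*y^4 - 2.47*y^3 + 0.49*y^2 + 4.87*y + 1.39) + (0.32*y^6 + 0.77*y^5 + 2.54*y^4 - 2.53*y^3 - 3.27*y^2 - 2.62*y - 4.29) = 1.1*y^6 + 4.01*y^5 + 7.88*y^4 - 5.0*y^3 - 2.78*y^2 + 2.25*y - 2.9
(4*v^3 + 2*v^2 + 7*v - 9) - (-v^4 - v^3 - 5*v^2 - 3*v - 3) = v^4 + 5*v^3 + 7*v^2 + 10*v - 6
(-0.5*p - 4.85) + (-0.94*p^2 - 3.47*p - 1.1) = -0.94*p^2 - 3.97*p - 5.95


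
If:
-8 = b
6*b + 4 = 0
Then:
No Solution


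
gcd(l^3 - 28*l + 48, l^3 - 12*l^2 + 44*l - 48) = l^2 - 6*l + 8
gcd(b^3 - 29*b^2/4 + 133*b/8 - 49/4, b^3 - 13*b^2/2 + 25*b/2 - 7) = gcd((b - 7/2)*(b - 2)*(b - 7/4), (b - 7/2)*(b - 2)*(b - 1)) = b^2 - 11*b/2 + 7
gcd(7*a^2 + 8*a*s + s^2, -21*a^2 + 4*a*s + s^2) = 7*a + s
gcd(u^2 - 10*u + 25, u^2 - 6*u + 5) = u - 5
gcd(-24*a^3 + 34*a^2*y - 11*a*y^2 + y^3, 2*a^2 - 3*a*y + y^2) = -a + y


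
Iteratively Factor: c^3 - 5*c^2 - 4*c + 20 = (c + 2)*(c^2 - 7*c + 10) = (c - 2)*(c + 2)*(c - 5)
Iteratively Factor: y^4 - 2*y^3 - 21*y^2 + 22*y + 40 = (y + 1)*(y^3 - 3*y^2 - 18*y + 40) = (y - 5)*(y + 1)*(y^2 + 2*y - 8) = (y - 5)*(y + 1)*(y + 4)*(y - 2)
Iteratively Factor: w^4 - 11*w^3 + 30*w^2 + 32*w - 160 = (w - 5)*(w^3 - 6*w^2 + 32) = (w - 5)*(w - 4)*(w^2 - 2*w - 8) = (w - 5)*(w - 4)^2*(w + 2)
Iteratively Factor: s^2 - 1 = (s + 1)*(s - 1)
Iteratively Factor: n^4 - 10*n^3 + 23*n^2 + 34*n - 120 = (n - 3)*(n^3 - 7*n^2 + 2*n + 40) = (n - 4)*(n - 3)*(n^2 - 3*n - 10) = (n - 5)*(n - 4)*(n - 3)*(n + 2)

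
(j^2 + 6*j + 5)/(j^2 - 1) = (j + 5)/(j - 1)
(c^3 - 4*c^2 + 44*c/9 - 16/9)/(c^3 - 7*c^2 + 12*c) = (9*c^3 - 36*c^2 + 44*c - 16)/(9*c*(c^2 - 7*c + 12))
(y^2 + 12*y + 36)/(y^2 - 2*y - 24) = (y^2 + 12*y + 36)/(y^2 - 2*y - 24)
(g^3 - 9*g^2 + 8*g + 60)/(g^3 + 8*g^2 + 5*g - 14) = (g^2 - 11*g + 30)/(g^2 + 6*g - 7)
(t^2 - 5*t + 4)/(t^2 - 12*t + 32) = (t - 1)/(t - 8)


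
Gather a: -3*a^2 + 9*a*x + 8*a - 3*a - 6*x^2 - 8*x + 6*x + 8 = -3*a^2 + a*(9*x + 5) - 6*x^2 - 2*x + 8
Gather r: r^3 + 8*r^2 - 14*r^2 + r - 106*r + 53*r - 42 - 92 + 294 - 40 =r^3 - 6*r^2 - 52*r + 120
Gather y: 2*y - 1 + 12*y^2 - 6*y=12*y^2 - 4*y - 1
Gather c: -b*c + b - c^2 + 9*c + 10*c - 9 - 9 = b - c^2 + c*(19 - b) - 18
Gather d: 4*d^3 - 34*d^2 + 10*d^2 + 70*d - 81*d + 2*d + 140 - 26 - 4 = 4*d^3 - 24*d^2 - 9*d + 110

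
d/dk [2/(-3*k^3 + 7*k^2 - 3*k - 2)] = 2*(9*k^2 - 14*k + 3)/(3*k^3 - 7*k^2 + 3*k + 2)^2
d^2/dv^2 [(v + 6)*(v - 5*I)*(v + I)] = 6*v + 12 - 8*I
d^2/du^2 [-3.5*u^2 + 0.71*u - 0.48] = -7.00000000000000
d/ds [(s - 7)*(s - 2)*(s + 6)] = 3*s^2 - 6*s - 40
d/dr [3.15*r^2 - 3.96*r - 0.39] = 6.3*r - 3.96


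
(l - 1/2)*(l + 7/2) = l^2 + 3*l - 7/4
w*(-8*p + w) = -8*p*w + w^2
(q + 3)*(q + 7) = q^2 + 10*q + 21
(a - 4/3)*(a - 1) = a^2 - 7*a/3 + 4/3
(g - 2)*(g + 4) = g^2 + 2*g - 8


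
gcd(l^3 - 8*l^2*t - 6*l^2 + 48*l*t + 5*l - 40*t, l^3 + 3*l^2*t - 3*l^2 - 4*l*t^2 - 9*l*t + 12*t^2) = 1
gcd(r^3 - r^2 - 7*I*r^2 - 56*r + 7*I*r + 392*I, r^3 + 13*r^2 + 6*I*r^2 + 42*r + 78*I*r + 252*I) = r + 7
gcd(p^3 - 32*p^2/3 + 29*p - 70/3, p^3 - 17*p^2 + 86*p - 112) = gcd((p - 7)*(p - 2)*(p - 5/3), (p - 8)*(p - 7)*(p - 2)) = p^2 - 9*p + 14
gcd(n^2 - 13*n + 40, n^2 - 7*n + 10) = n - 5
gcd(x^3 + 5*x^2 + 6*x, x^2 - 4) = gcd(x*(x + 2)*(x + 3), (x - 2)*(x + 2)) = x + 2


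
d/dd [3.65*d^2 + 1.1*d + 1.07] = 7.3*d + 1.1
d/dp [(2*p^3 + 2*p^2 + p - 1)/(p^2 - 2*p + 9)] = (2*p^4 - 8*p^3 + 49*p^2 + 38*p + 7)/(p^4 - 4*p^3 + 22*p^2 - 36*p + 81)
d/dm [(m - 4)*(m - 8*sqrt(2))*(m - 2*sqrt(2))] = 3*m^2 - 20*sqrt(2)*m - 8*m + 32 + 40*sqrt(2)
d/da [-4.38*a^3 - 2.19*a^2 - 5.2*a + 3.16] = -13.14*a^2 - 4.38*a - 5.2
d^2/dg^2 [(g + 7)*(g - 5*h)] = 2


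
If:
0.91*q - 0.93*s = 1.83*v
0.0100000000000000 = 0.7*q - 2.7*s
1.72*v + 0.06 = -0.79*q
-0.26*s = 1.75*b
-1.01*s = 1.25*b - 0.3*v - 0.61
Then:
No Solution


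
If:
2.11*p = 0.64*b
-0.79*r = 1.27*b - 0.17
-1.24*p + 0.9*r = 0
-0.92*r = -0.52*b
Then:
No Solution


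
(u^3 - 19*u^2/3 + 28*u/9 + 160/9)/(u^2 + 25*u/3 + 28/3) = (3*u^2 - 23*u + 40)/(3*(u + 7))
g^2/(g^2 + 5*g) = g/(g + 5)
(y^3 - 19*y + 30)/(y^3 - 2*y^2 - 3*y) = (y^2 + 3*y - 10)/(y*(y + 1))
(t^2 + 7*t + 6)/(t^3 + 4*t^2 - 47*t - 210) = (t + 1)/(t^2 - 2*t - 35)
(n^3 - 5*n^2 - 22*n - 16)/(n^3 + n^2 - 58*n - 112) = (n + 1)/(n + 7)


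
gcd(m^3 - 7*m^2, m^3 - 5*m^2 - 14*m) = m^2 - 7*m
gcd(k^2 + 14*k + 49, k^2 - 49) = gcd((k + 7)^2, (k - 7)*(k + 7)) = k + 7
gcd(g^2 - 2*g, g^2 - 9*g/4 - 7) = 1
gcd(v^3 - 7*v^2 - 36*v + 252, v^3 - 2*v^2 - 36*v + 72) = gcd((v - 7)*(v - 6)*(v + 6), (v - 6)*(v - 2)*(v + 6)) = v^2 - 36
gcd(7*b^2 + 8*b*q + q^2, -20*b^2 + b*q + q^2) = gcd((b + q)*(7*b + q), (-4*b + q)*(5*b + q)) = 1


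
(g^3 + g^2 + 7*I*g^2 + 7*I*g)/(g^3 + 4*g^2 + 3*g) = (g + 7*I)/(g + 3)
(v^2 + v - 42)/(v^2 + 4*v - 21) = (v - 6)/(v - 3)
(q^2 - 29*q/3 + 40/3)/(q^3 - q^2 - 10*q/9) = 3*(q - 8)/(q*(3*q + 2))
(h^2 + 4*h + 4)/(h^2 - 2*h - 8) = (h + 2)/(h - 4)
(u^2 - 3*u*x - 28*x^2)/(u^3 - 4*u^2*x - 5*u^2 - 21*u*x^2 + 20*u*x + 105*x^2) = (u + 4*x)/(u^2 + 3*u*x - 5*u - 15*x)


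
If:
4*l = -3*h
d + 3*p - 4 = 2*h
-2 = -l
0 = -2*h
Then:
No Solution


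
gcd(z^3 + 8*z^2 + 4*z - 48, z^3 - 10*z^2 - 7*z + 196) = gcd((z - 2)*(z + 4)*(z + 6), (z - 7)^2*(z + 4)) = z + 4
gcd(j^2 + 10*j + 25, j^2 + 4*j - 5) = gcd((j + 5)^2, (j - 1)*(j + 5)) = j + 5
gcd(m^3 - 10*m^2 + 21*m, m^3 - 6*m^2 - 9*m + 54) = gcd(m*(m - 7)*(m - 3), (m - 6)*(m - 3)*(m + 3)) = m - 3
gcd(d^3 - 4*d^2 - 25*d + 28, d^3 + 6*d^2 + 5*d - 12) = d^2 + 3*d - 4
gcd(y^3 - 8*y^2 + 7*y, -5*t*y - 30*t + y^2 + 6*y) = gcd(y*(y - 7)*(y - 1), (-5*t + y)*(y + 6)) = 1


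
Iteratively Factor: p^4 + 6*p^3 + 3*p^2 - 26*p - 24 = (p + 1)*(p^3 + 5*p^2 - 2*p - 24) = (p + 1)*(p + 3)*(p^2 + 2*p - 8) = (p + 1)*(p + 3)*(p + 4)*(p - 2)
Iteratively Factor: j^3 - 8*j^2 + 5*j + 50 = (j + 2)*(j^2 - 10*j + 25) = (j - 5)*(j + 2)*(j - 5)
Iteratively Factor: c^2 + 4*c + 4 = (c + 2)*(c + 2)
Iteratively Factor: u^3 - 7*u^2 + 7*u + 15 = (u - 3)*(u^2 - 4*u - 5) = (u - 5)*(u - 3)*(u + 1)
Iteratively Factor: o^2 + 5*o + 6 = (o + 2)*(o + 3)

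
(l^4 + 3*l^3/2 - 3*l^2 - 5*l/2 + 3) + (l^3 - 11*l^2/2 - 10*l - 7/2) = l^4 + 5*l^3/2 - 17*l^2/2 - 25*l/2 - 1/2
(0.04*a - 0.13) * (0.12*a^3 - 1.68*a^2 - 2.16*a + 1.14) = 0.0048*a^4 - 0.0828*a^3 + 0.132*a^2 + 0.3264*a - 0.1482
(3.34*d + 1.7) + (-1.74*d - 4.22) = 1.6*d - 2.52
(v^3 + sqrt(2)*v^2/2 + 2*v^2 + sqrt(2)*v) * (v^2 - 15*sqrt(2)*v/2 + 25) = v^5 - 7*sqrt(2)*v^4 + 2*v^4 - 14*sqrt(2)*v^3 + 35*v^3/2 + 25*sqrt(2)*v^2/2 + 35*v^2 + 25*sqrt(2)*v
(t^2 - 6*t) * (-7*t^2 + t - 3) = -7*t^4 + 43*t^3 - 9*t^2 + 18*t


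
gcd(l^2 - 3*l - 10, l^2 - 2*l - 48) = 1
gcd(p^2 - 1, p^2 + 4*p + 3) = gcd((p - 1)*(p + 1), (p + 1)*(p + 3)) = p + 1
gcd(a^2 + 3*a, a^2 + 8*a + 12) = 1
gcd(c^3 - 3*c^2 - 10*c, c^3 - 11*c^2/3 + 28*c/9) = c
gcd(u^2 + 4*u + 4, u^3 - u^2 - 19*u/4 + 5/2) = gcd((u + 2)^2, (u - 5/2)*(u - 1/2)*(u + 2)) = u + 2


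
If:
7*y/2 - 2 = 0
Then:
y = 4/7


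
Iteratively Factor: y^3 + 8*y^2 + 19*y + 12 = (y + 3)*(y^2 + 5*y + 4) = (y + 1)*(y + 3)*(y + 4)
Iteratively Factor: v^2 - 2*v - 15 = (v + 3)*(v - 5)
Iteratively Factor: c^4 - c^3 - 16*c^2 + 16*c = (c)*(c^3 - c^2 - 16*c + 16) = c*(c - 4)*(c^2 + 3*c - 4) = c*(c - 4)*(c + 4)*(c - 1)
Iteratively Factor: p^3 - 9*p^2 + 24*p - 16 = (p - 1)*(p^2 - 8*p + 16) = (p - 4)*(p - 1)*(p - 4)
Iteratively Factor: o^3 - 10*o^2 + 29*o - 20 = (o - 4)*(o^2 - 6*o + 5) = (o - 5)*(o - 4)*(o - 1)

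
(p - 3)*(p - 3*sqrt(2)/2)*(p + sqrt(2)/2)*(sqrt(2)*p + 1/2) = sqrt(2)*p^4 - 3*sqrt(2)*p^3 - 3*p^3/2 - 2*sqrt(2)*p^2 + 9*p^2/2 - 3*p/4 + 6*sqrt(2)*p + 9/4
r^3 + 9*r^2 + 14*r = r*(r + 2)*(r + 7)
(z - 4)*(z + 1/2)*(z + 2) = z^3 - 3*z^2/2 - 9*z - 4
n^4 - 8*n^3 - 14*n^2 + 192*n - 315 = (n - 7)*(n - 3)^2*(n + 5)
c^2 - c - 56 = (c - 8)*(c + 7)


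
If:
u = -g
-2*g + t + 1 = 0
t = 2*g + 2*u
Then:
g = 1/2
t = 0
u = -1/2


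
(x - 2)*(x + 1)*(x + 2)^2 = x^4 + 3*x^3 - 2*x^2 - 12*x - 8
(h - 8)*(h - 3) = h^2 - 11*h + 24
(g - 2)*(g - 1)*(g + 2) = g^3 - g^2 - 4*g + 4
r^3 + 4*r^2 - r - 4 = (r - 1)*(r + 1)*(r + 4)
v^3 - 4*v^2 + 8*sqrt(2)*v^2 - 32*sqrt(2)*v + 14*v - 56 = (v - 4)*(v + sqrt(2))*(v + 7*sqrt(2))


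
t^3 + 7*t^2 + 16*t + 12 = (t + 2)^2*(t + 3)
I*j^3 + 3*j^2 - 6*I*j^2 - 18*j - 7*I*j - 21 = (j - 7)*(j - 3*I)*(I*j + I)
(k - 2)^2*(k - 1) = k^3 - 5*k^2 + 8*k - 4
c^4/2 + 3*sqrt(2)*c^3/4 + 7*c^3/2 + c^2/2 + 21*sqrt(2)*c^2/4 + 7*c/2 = c*(c/2 + sqrt(2)/2)*(c + 7)*(c + sqrt(2)/2)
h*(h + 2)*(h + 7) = h^3 + 9*h^2 + 14*h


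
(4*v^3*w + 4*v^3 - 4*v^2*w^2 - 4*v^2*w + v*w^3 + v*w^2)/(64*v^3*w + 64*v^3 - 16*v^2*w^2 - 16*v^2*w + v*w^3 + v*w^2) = (4*v^2 - 4*v*w + w^2)/(64*v^2 - 16*v*w + w^2)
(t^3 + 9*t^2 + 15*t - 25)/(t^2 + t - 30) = (t^3 + 9*t^2 + 15*t - 25)/(t^2 + t - 30)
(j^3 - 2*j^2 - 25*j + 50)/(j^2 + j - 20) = (j^2 - 7*j + 10)/(j - 4)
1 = 1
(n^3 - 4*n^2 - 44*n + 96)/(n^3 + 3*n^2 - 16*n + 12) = (n - 8)/(n - 1)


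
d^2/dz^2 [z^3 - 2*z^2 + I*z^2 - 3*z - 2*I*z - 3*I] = 6*z - 4 + 2*I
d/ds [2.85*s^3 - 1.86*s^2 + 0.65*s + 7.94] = 8.55*s^2 - 3.72*s + 0.65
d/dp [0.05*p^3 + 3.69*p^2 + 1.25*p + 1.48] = 0.15*p^2 + 7.38*p + 1.25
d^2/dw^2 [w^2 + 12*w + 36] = 2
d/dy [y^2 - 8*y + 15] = 2*y - 8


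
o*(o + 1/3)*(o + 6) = o^3 + 19*o^2/3 + 2*o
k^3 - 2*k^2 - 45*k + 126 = (k - 6)*(k - 3)*(k + 7)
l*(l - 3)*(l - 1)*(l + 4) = l^4 - 13*l^2 + 12*l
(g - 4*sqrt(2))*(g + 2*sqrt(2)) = g^2 - 2*sqrt(2)*g - 16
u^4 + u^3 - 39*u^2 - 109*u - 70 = (u - 7)*(u + 1)*(u + 2)*(u + 5)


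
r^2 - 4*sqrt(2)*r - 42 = (r - 7*sqrt(2))*(r + 3*sqrt(2))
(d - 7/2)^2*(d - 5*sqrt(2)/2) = d^3 - 7*d^2 - 5*sqrt(2)*d^2/2 + 49*d/4 + 35*sqrt(2)*d/2 - 245*sqrt(2)/8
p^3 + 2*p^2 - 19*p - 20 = (p - 4)*(p + 1)*(p + 5)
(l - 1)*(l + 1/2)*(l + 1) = l^3 + l^2/2 - l - 1/2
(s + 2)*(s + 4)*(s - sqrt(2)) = s^3 - sqrt(2)*s^2 + 6*s^2 - 6*sqrt(2)*s + 8*s - 8*sqrt(2)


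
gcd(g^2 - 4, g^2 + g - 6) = g - 2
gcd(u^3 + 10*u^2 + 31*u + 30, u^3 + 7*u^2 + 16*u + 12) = u^2 + 5*u + 6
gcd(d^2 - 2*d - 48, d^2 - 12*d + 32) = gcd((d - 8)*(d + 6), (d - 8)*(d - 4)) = d - 8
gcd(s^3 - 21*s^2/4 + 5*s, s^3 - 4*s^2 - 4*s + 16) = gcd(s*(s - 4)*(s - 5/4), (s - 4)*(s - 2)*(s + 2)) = s - 4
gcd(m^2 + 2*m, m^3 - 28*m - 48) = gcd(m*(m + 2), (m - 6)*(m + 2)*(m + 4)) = m + 2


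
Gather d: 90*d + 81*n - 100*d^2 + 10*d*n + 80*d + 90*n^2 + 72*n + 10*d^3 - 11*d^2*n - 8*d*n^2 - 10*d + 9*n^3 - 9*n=10*d^3 + d^2*(-11*n - 100) + d*(-8*n^2 + 10*n + 160) + 9*n^3 + 90*n^2 + 144*n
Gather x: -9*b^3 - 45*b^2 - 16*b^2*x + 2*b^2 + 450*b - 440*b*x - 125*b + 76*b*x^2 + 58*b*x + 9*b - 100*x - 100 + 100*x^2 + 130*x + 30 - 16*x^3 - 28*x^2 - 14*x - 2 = -9*b^3 - 43*b^2 + 334*b - 16*x^3 + x^2*(76*b + 72) + x*(-16*b^2 - 382*b + 16) - 72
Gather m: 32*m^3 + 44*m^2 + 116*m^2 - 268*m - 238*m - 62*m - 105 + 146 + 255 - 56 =32*m^3 + 160*m^2 - 568*m + 240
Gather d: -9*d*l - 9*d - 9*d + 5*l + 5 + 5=d*(-9*l - 18) + 5*l + 10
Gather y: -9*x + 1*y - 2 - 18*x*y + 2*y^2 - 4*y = -9*x + 2*y^2 + y*(-18*x - 3) - 2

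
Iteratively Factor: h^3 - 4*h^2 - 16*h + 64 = (h + 4)*(h^2 - 8*h + 16) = (h - 4)*(h + 4)*(h - 4)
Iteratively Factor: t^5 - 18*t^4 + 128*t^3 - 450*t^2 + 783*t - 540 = (t - 3)*(t^4 - 15*t^3 + 83*t^2 - 201*t + 180) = (t - 3)^2*(t^3 - 12*t^2 + 47*t - 60) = (t - 4)*(t - 3)^2*(t^2 - 8*t + 15) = (t - 5)*(t - 4)*(t - 3)^2*(t - 3)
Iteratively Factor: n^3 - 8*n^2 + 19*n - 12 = (n - 4)*(n^2 - 4*n + 3) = (n - 4)*(n - 1)*(n - 3)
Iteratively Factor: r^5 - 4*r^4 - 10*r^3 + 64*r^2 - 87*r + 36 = (r - 1)*(r^4 - 3*r^3 - 13*r^2 + 51*r - 36) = (r - 1)*(r + 4)*(r^3 - 7*r^2 + 15*r - 9) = (r - 3)*(r - 1)*(r + 4)*(r^2 - 4*r + 3) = (r - 3)*(r - 1)^2*(r + 4)*(r - 3)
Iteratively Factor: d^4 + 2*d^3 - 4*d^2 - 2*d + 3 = (d + 1)*(d^3 + d^2 - 5*d + 3) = (d - 1)*(d + 1)*(d^2 + 2*d - 3) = (d - 1)^2*(d + 1)*(d + 3)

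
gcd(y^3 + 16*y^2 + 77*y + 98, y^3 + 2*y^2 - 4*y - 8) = y + 2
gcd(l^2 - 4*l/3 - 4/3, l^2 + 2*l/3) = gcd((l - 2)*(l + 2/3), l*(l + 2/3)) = l + 2/3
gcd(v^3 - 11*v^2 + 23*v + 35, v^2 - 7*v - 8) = v + 1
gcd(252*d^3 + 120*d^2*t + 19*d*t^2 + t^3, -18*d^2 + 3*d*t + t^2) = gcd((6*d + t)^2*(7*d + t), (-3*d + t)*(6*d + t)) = 6*d + t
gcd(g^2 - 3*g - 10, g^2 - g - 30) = 1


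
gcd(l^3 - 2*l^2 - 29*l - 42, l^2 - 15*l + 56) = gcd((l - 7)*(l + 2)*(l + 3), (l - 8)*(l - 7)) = l - 7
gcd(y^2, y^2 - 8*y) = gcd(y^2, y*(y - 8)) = y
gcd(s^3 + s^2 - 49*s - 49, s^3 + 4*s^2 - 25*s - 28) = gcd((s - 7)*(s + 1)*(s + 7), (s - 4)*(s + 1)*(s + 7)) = s^2 + 8*s + 7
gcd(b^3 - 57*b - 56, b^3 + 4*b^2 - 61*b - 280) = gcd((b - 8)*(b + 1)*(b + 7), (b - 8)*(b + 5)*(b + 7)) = b^2 - b - 56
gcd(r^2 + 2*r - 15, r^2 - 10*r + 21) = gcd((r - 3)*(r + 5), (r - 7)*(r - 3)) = r - 3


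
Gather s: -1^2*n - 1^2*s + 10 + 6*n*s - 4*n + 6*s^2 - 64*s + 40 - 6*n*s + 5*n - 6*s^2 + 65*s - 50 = 0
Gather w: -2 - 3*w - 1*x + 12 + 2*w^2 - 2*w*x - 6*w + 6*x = 2*w^2 + w*(-2*x - 9) + 5*x + 10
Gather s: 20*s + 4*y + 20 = 20*s + 4*y + 20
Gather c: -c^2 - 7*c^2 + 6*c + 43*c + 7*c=-8*c^2 + 56*c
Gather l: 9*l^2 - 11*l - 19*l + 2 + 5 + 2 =9*l^2 - 30*l + 9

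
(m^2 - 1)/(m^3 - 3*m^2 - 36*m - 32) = (m - 1)/(m^2 - 4*m - 32)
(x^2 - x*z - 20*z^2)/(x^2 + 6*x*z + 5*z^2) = (x^2 - x*z - 20*z^2)/(x^2 + 6*x*z + 5*z^2)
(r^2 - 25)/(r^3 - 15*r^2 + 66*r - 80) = (r + 5)/(r^2 - 10*r + 16)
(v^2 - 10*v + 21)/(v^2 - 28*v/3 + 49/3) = 3*(v - 3)/(3*v - 7)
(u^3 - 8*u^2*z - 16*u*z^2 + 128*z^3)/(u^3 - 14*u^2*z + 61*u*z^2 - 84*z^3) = (u^2 - 4*u*z - 32*z^2)/(u^2 - 10*u*z + 21*z^2)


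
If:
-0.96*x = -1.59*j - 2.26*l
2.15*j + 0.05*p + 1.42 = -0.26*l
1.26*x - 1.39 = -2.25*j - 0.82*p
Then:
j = -0.0183690332047434*x - 0.822322981461702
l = 0.437702107431656*x + 0.578536964833675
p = 3.95149598571809 - 1.48618253084064*x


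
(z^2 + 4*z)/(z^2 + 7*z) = (z + 4)/(z + 7)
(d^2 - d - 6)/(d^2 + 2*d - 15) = (d + 2)/(d + 5)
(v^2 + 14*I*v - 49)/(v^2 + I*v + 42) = (v + 7*I)/(v - 6*I)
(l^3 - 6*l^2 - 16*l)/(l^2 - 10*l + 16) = l*(l + 2)/(l - 2)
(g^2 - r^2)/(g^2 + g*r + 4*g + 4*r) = (g - r)/(g + 4)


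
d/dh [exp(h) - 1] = exp(h)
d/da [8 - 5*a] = -5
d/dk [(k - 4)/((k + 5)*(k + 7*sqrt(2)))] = ((4 - k)*(k + 5) + (4 - k)*(k + 7*sqrt(2)) + (k + 5)*(k + 7*sqrt(2)))/((k + 5)^2*(k + 7*sqrt(2))^2)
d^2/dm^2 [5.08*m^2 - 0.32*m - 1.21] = 10.1600000000000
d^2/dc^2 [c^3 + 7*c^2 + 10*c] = 6*c + 14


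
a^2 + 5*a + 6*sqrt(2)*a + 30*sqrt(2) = (a + 5)*(a + 6*sqrt(2))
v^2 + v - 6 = (v - 2)*(v + 3)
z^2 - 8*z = z*(z - 8)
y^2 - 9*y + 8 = (y - 8)*(y - 1)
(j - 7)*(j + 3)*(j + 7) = j^3 + 3*j^2 - 49*j - 147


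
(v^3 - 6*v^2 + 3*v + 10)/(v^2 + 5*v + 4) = (v^2 - 7*v + 10)/(v + 4)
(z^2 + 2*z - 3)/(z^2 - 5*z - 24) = (z - 1)/(z - 8)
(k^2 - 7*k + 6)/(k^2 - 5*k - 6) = (k - 1)/(k + 1)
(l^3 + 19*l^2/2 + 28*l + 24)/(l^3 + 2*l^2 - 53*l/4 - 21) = 2*(l + 4)/(2*l - 7)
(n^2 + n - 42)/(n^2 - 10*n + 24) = (n + 7)/(n - 4)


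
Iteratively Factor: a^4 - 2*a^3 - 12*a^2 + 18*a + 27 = (a + 1)*(a^3 - 3*a^2 - 9*a + 27) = (a - 3)*(a + 1)*(a^2 - 9) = (a - 3)*(a + 1)*(a + 3)*(a - 3)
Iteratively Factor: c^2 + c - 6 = (c - 2)*(c + 3)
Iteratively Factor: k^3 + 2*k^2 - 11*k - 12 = (k + 1)*(k^2 + k - 12) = (k + 1)*(k + 4)*(k - 3)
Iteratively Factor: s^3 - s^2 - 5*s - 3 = (s - 3)*(s^2 + 2*s + 1) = (s - 3)*(s + 1)*(s + 1)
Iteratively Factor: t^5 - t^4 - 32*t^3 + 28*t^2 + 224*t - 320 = (t + 4)*(t^4 - 5*t^3 - 12*t^2 + 76*t - 80) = (t - 2)*(t + 4)*(t^3 - 3*t^2 - 18*t + 40) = (t - 5)*(t - 2)*(t + 4)*(t^2 + 2*t - 8) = (t - 5)*(t - 2)^2*(t + 4)*(t + 4)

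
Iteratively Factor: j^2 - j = (j - 1)*(j)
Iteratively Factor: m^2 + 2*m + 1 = (m + 1)*(m + 1)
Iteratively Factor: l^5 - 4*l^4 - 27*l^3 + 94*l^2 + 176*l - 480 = (l - 4)*(l^4 - 27*l^2 - 14*l + 120) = (l - 5)*(l - 4)*(l^3 + 5*l^2 - 2*l - 24) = (l - 5)*(l - 4)*(l + 3)*(l^2 + 2*l - 8) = (l - 5)*(l - 4)*(l + 3)*(l + 4)*(l - 2)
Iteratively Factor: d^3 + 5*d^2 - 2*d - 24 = (d + 4)*(d^2 + d - 6) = (d + 3)*(d + 4)*(d - 2)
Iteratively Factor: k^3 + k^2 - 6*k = (k)*(k^2 + k - 6) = k*(k + 3)*(k - 2)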